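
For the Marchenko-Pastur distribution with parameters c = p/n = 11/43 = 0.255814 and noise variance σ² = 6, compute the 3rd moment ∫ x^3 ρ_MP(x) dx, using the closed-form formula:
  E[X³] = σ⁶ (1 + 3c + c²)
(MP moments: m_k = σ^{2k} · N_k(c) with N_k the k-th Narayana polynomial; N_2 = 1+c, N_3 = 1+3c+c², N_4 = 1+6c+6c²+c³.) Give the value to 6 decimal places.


E[X³] = σ⁶ (1 + 3c + c²) (third MP moment). With σ² = 6 (so σ⁶ = 216) and c = 11/43 = 0.255814: E[X³] = 216 · (1 + 3·0.255814 + (0.255814)²) = 216 · 1.832883.

So E[X^3] = 395.902650.


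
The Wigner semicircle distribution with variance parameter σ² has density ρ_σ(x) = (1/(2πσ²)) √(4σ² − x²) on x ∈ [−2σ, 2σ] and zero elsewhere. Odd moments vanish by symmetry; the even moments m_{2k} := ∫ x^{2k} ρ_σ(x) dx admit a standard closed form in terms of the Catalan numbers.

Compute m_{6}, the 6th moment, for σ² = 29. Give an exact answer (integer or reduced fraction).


By the scaled semicircle moment identity, m_{2k} = σ^{2k} · C_k with k = 3.
C_3 = (1/(k+1)) · C(2k, k) = (1/4) · C(6, 3) = (1/4) · 20 = 5.
σ^{2k} = (σ²)^k = (29)^3 = 24389.

Therefore m_{6} = σ^{6} · C_3 = 24389 · 5 = 121945.


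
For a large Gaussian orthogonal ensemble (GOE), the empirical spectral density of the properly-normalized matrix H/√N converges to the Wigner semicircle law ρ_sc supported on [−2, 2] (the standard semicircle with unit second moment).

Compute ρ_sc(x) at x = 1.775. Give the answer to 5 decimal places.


ρ_sc(x) = (1/(2π)) √(4 − x²). With x = 1.775:
  4 − x² = 4 − (1.775)² = 4 − 3.150625 = 0.849375.
  √(4 − x²) = 0.921615.
  1/(2π) = 0.159155.
  ρ_sc(1.775) = 0.159155 · 0.921615 = 0.146680.

Rounded to 5 decimal places: ρ_sc(1.775) ≈ 0.14668.


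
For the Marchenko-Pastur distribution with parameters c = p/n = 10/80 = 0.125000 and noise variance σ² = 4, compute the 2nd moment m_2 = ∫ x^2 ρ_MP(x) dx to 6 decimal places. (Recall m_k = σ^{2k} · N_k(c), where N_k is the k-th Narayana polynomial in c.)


E[X²] = σ⁴ (1 + c) (second MP moment). With σ² = 4 (so σ⁴ = 16) and c = 10/80 = 0.125000: E[X²] = 16 · (1 + 0.125000) = 16 · 1.125000.

So E[X^2] = 18.000000.


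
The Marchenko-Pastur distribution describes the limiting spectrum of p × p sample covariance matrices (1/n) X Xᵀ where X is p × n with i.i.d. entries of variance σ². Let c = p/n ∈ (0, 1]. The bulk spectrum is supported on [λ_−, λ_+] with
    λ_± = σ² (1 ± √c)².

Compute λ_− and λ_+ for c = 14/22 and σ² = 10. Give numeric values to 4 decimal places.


c = 14/22 = 0.636364; √c = 0.797724.
λ_− = σ² (1 − √c)² = 10 · (1 − 0.797724)² = 10 · (0.202276)² = 0.409156.
λ_+ = σ² (1 + √c)² = 10 · (1 + 0.797724)² = 10 · (1.797724)² = 32.318117.

Rounded to 4 decimal places: λ_− ≈ 0.4092, λ_+ ≈ 32.3181.


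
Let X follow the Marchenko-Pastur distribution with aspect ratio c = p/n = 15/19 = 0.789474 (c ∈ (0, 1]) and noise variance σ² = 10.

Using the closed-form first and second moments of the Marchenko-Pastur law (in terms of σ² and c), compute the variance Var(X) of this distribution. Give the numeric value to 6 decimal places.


Recall the MP moments m_1 = E[X] = σ² and m_2 = E[X²] = σ⁴ (1 + c).
m_1 = E[X] = σ² = 10, so m_1² = 100.
m_2 = E[X²] = σ⁴ (1 + c) = 100 · (1 + 0.789474) = 100 · 1.789474 = 178.947368.
(Note m_2 − m_1² simplifies to c · σ⁴ = 0.789474 · 100.)

Var(X) = m_2 − m_1² = 178.947368 − 100 = 78.947368.


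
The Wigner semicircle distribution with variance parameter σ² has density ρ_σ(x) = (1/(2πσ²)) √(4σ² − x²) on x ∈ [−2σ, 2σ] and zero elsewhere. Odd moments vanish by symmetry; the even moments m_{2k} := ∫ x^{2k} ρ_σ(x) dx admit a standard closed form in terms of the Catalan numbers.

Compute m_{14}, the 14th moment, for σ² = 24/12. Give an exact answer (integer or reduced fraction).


By the scaled semicircle moment identity, m_{2k} = σ^{2k} · C_k with k = 7.
C_7 = (1/(k+1)) · C(2k, k) = (1/8) · C(14, 7) = (1/8) · 3432 = 429.
σ^{2k} = (σ²)^k = (24/12)^7 = 128.

Therefore m_{14} = σ^{14} · C_7 = 128 · 429 = 54912.


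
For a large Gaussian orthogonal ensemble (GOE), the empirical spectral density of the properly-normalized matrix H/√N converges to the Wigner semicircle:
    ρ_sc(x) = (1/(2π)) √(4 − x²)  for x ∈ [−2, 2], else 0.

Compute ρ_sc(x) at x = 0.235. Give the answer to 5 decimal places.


ρ_sc(x) = (1/(2π)) √(4 − x²). With x = 0.235:
  4 − x² = 4 − (0.235)² = 4 − 0.055225 = 3.944775.
  √(4 − x²) = 1.986146.
  1/(2π) = 0.159155.
  ρ_sc(0.235) = 0.159155 · 1.986146 = 0.316105.

Rounded to 5 decimal places: ρ_sc(0.235) ≈ 0.31610.


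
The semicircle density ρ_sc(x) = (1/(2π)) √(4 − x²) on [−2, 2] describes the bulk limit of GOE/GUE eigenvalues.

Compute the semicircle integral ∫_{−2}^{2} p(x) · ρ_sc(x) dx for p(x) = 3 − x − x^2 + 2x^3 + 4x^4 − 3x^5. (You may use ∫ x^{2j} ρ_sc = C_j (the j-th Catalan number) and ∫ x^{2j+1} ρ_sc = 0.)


Write p(x) = Σ a_i x^i, split into monomials and integrate each against ρ_sc separately.
Using ∫ x^{2j} ρ_sc = C_j = (1/(j+1)) C(2j, j) (Catalan numbers) and ∫ x^{2j+1} ρ_sc = 0 (odd monomials vanish by symmetry):
  i = 0 (even): a_0 · C_{0} = 3 · 1 = 3
  i = 1 (odd): ∫ x^1 ρ_sc = 0 (vanishes)
  i = 2 (even): a_2 · C_{1} = -1 · 1 = -1
  i = 3 (odd): ∫ x^3 ρ_sc = 0 (vanishes)
  i = 4 (even): a_4 · C_{2} = 4 · 2 = 8
  i = 5 (odd): ∫ x^5 ρ_sc = 0 (vanishes)

Summing the contributions: ∫_{−2}^{2} p(x) ρ_sc(x) dx = 3 + (-1) + 8 = 10.


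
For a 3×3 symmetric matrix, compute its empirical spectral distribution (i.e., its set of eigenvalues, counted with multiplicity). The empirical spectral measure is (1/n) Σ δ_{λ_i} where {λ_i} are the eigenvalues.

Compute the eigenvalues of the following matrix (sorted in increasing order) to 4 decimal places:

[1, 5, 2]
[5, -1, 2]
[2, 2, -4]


Since M is real symmetric, all three eigenvalues are real; they are the roots of det(λI − M) = λ³ − (tr M) λ² + s λ − det M, where s is the sum of the principal 2×2 minors.
tr M = 1 + (-1) + (-4) = -4.
s = (1·(-1) − 5²) + (1·(-4) − 2²) + ((-1)·(-4) − 2²) = -26 + (-8) + 0 = -34.
det M (expand along row 1) = 1·0 − 5·(-24) + 2·12 = 144.
Characteristic polynomial: λ³ + 4λ² − 34λ − 144 = 0.
Substitute λ = y + (tr M)/3 = y − 1.333333 to remove the quadratic term: y³ + p·y + q = 0 with p = s − (tr M)²/3 = -39.333333 and q = −2(tr M)³/27 + (tr M)·s/3 − det M = -93.925926.
Three real roots ⇒ use the trigonometric (Viète) form: r = 2√(−p/3) = 7.241854, φ = arccos(3q/(p·r)) = arccos(0.989228) = 0.146913 rad.
y_k = r·cos(φ/3 − 2πk/3) for k = 0, 1, 2 gives y = 7.233172, -3.309580, -3.923592.
λ_k = y_k − 1.333333 gives λ = 5.8998, -4.6429, -5.2569 (check: the sum is -4.0000 = tr M).

Eigenvalues sorted in increasing order: [-5.2569, -4.6429, 5.8998].


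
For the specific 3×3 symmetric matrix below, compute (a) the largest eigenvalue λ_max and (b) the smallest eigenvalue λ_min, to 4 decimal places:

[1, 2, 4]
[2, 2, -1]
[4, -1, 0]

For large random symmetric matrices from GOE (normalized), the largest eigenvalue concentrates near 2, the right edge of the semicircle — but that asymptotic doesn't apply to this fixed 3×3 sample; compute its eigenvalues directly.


Since M is real symmetric, all three eigenvalues are real; they are the roots of det(λI − M) = λ³ − (tr M) λ² + s λ − det M, where s is the sum of the principal 2×2 minors.
tr M = 1 + 2 + 0 = 3.
s = (1·2 − 2²) + (1·0 − 4²) + (2·0 − (-1)²) = -2 + (-16) + (-1) = -19.
det M (expand along row 1) = 1·(-1) − 2·4 + 4·(-10) = -49.
Characteristic polynomial: λ³ − 3λ² − 19λ + 49 = 0.
Substitute λ = y + (tr M)/3 = y + 1.000000 to remove the quadratic term: y³ + p·y + q = 0 with p = s − (tr M)²/3 = -22.000000 and q = −2(tr M)³/27 + (tr M)·s/3 − det M = 28.000000.
Three real roots ⇒ use the trigonometric (Viète) form: r = 2√(−p/3) = 5.416026, φ = arccos(3q/(p·r)) = arccos(-0.704979) = 2.353189 rad.
y_k = r·cos(φ/3 − 2πk/3) for k = 0, 1, 2 gives y = 3.833543, 1.396529, -5.230072.
λ_k = y_k + 1.000000 gives λ = 4.8335, 2.3965, -4.2301 (check: the sum is 3.0000 = tr M).

Hence λ_max = 4.8335 and λ_min = -4.2301.


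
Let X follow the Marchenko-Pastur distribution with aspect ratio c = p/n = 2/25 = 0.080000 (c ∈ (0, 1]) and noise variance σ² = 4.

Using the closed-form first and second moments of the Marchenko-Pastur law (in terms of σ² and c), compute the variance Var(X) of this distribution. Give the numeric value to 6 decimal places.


Recall the MP moments m_1 = E[X] = σ² and m_2 = E[X²] = σ⁴ (1 + c).
m_1 = E[X] = σ² = 4, so m_1² = 16.
m_2 = E[X²] = σ⁴ (1 + c) = 16 · (1 + 0.080000) = 16 · 1.080000 = 17.280000.
(Note m_2 − m_1² simplifies to c · σ⁴ = 0.080000 · 16.)

Var(X) = m_2 − m_1² = 17.280000 − 16 = 1.280000.


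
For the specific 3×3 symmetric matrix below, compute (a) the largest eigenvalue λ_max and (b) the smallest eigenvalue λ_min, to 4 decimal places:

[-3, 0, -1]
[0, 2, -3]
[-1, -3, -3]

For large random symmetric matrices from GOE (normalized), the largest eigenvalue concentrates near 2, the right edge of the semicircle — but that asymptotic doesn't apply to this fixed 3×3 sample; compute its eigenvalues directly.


Since M is real symmetric, all three eigenvalues are real; they are the roots of det(λI − M) = λ³ − (tr M) λ² + s λ − det M, where s is the sum of the principal 2×2 minors.
tr M = -3 + 2 + (-3) = -4.
s = ((-3)·2 − 0²) + ((-3)·(-3) − (-1)²) + (2·(-3) − (-3)²) = -6 + 8 + (-15) = -13.
det M (expand along row 1) = (-3)·(-15) − 0·(-3) + (-1)·2 = 43.
Characteristic polynomial: λ³ + 4λ² − 13λ − 43 = 0.
Substitute λ = y + (tr M)/3 = y − 1.333333 to remove the quadratic term: y³ + p·y + q = 0 with p = s − (tr M)²/3 = -18.333333 and q = −2(tr M)³/27 + (tr M)·s/3 − det M = -20.925926.
Three real roots ⇒ use the trigonometric (Viète) form: r = 2√(−p/3) = 4.944132, φ = arccos(3q/(p·r)) = arccos(0.692587) = 0.805727 rad.
y_k = r·cos(φ/3 − 2πk/3) for k = 0, 1, 2 gives y = 4.766884, -1.247246, -3.519639.
λ_k = y_k − 1.333333 gives λ = 3.4336, -2.5806, -4.8530 (check: the sum is -4.0000 = tr M).

Hence λ_max = 3.4336 and λ_min = -4.8530.


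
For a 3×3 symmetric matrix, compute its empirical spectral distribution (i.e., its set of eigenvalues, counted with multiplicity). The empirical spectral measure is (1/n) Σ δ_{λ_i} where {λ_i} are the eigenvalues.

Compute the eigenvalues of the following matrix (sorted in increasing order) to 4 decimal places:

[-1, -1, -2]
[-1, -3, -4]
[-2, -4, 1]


Since M is real symmetric, all three eigenvalues are real; they are the roots of det(λI − M) = λ³ − (tr M) λ² + s λ − det M, where s is the sum of the principal 2×2 minors.
tr M = -1 + (-3) + 1 = -3.
s = ((-1)·(-3) − (-1)²) + ((-1)·1 − (-2)²) + ((-3)·1 − (-4)²) = 2 + (-5) + (-19) = -22.
det M (expand along row 1) = (-1)·(-19) − (-1)·(-9) + (-2)·(-2) = 14.
Characteristic polynomial: λ³ + 3λ² − 22λ − 14 = 0.
Substitute λ = y + (tr M)/3 = y − 1.000000 to remove the quadratic term: y³ + p·y + q = 0 with p = s − (tr M)²/3 = -25.000000 and q = −2(tr M)³/27 + (tr M)·s/3 − det M = 10.000000.
Three real roots ⇒ use the trigonometric (Viète) form: r = 2√(−p/3) = 5.773503, φ = arccos(3q/(p·r)) = arccos(-0.207846) = 1.780169 rad.
y_k = r·cos(φ/3 − 2πk/3) for k = 0, 1, 2 gives y = 4.786523, 0.402610, -5.189133.
λ_k = y_k − 1.000000 gives λ = 3.7865, -0.5974, -6.1891 (check: the sum is -3.0000 = tr M).

Eigenvalues sorted in increasing order: [-6.1891, -0.5974, 3.7865].


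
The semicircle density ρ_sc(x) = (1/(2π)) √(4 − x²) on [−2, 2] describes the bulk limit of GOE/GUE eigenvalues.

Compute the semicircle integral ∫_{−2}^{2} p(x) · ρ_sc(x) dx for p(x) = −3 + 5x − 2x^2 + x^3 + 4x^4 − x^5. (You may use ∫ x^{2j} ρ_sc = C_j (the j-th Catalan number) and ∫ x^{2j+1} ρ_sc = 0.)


Write p(x) = Σ a_i x^i, split into monomials and integrate each against ρ_sc separately.
Using ∫ x^{2j} ρ_sc = C_j = (1/(j+1)) C(2j, j) (Catalan numbers) and ∫ x^{2j+1} ρ_sc = 0 (odd monomials vanish by symmetry):
  i = 0 (even): a_0 · C_{0} = -3 · 1 = -3
  i = 1 (odd): ∫ x^1 ρ_sc = 0 (vanishes)
  i = 2 (even): a_2 · C_{1} = -2 · 1 = -2
  i = 3 (odd): ∫ x^3 ρ_sc = 0 (vanishes)
  i = 4 (even): a_4 · C_{2} = 4 · 2 = 8
  i = 5 (odd): ∫ x^5 ρ_sc = 0 (vanishes)

Summing the contributions: ∫_{−2}^{2} p(x) ρ_sc(x) dx = (-3) + (-2) + 8 = 3.


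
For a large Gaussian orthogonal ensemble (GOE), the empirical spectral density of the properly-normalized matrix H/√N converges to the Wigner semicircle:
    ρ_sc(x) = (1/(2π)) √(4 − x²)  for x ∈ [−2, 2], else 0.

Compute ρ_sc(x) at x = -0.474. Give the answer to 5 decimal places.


ρ_sc(x) = (1/(2π)) √(4 − x²). With x = -0.474:
  4 − x² = 4 − (-0.474)² = 4 − 0.224676 = 3.775324.
  √(4 − x²) = 1.943019.
  1/(2π) = 0.159155.
  ρ_sc(-0.474) = 0.159155 · 1.943019 = 0.309241.

Rounded to 5 decimal places: ρ_sc(-0.474) ≈ 0.30924.


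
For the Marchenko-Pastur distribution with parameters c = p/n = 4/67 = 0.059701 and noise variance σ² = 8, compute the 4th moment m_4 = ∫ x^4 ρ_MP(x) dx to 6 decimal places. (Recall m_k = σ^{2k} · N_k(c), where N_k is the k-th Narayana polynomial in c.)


E[X⁴] = σ⁸ (1 + 6c + 6c² + c³) (fourth MP moment). With σ² = 8 (so σ⁸ = 4096) and c = 4/67 = 0.059701: E[X⁴] = 4096 · (1 + 6·0.059701 + 6·(0.059701)² + (0.059701)³) = 4096 · 1.379807.

So E[X^4] = 5651.690933.


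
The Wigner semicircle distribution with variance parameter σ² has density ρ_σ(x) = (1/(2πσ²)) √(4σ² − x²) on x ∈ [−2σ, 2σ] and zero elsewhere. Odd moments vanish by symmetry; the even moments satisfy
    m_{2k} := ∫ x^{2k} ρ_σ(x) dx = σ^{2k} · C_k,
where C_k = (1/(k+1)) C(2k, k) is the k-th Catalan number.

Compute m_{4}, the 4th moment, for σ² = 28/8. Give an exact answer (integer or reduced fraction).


By the scaled semicircle moment identity, m_{2k} = σ^{2k} · C_k with k = 2.
C_2 = (1/(k+1)) · C(2k, k) = (1/3) · C(4, 2) = (1/3) · 6 = 2.
σ^{2k} = (σ²)^k = (28/8)^2 = 49/4.

Therefore m_{4} = σ^{4} · C_2 = (49/4) · 2 = 49/2.


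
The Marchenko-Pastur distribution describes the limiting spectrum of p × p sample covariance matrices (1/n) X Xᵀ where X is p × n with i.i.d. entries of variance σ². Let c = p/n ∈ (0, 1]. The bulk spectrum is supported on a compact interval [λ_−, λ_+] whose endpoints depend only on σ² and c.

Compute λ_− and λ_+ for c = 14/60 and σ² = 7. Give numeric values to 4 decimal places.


c = 14/60 = 0.233333; √c = 0.483046.
λ_− = σ² (1 − √c)² = 7 · (1 − 0.483046)² = 7 · (0.516954)² = 1.870691.
λ_+ = σ² (1 + √c)² = 7 · (1 + 0.483046)² = 7 · (1.483046)² = 15.395976.

Rounded to 4 decimal places: λ_− ≈ 1.8707, λ_+ ≈ 15.3960.


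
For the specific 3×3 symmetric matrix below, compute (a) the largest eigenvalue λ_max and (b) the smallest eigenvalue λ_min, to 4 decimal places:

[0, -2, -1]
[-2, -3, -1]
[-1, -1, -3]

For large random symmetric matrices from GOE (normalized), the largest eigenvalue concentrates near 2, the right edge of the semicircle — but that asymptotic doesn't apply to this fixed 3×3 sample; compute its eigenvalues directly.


Since M is real symmetric, all three eigenvalues are real; they are the roots of det(λI − M) = λ³ − (tr M) λ² + s λ − det M, where s is the sum of the principal 2×2 minors.
tr M = 0 + (-3) + (-3) = -6.
s = (0·(-3) − (-2)²) + (0·(-3) − (-1)²) + ((-3)·(-3) − (-1)²) = -4 + (-1) + 8 = 3.
det M (expand along row 1) = 0·8 − (-2)·5 + (-1)·(-1) = 11.
Characteristic polynomial: λ³ + 6λ² + 3λ − 11 = 0.
Substitute λ = y + (tr M)/3 = y − 2.000000 to remove the quadratic term: y³ + p·y + q = 0 with p = s − (tr M)²/3 = -9.000000 and q = −2(tr M)³/27 + (tr M)·s/3 − det M = -1.000000.
Three real roots ⇒ use the trigonometric (Viète) form: r = 2√(−p/3) = 3.464102, φ = arccos(3q/(p·r)) = arccos(0.096225) = 1.474422 rad.
y_k = r·cos(φ/3 − 2πk/3) for k = 0, 1, 2 gives y = 3.054084, -0.111264, -2.942820.
λ_k = y_k − 2.000000 gives λ = 1.0541, -2.1113, -4.9428 (check: the sum is -6.0000 = tr M).

Hence λ_max = 1.0541 and λ_min = -4.9428.


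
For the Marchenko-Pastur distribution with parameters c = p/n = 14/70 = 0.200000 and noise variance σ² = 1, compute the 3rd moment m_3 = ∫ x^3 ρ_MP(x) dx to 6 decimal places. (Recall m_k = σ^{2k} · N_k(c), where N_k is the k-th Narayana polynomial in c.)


E[X³] = σ⁶ (1 + 3c + c²) (third MP moment). With σ² = 1 (so σ⁶ = 1) and c = 14/70 = 0.200000: E[X³] = 1 · (1 + 3·0.200000 + (0.200000)²) = 1 · 1.640000.

So E[X^3] = 1.640000.


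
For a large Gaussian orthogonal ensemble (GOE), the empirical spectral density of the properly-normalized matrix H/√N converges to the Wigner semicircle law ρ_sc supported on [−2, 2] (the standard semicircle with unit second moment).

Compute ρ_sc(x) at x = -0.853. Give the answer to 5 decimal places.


ρ_sc(x) = (1/(2π)) √(4 − x²). With x = -0.853:
  4 − x² = 4 − (-0.853)² = 4 − 0.727609 = 3.272391.
  √(4 − x²) = 1.808975.
  1/(2π) = 0.159155.
  ρ_sc(-0.853) = 0.159155 · 1.808975 = 0.287907.

Rounded to 5 decimal places: ρ_sc(-0.853) ≈ 0.28791.


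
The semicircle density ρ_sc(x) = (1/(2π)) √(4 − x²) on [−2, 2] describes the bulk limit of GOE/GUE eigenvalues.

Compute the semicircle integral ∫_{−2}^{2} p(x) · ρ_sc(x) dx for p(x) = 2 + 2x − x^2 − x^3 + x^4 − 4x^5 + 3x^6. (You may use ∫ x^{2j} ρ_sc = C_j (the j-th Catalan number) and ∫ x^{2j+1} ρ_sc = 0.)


Write p(x) = Σ a_i x^i, split into monomials and integrate each against ρ_sc separately.
Using ∫ x^{2j} ρ_sc = C_j = (1/(j+1)) C(2j, j) (Catalan numbers) and ∫ x^{2j+1} ρ_sc = 0 (odd monomials vanish by symmetry):
  i = 0 (even): a_0 · C_{0} = 2 · 1 = 2
  i = 1 (odd): ∫ x^1 ρ_sc = 0 (vanishes)
  i = 2 (even): a_2 · C_{1} = -1 · 1 = -1
  i = 3 (odd): ∫ x^3 ρ_sc = 0 (vanishes)
  i = 4 (even): a_4 · C_{2} = 1 · 2 = 2
  i = 5 (odd): ∫ x^5 ρ_sc = 0 (vanishes)
  i = 6 (even): a_6 · C_{3} = 3 · 5 = 15

Summing the contributions: ∫_{−2}^{2} p(x) ρ_sc(x) dx = 2 + (-1) + 2 + 15 = 18.


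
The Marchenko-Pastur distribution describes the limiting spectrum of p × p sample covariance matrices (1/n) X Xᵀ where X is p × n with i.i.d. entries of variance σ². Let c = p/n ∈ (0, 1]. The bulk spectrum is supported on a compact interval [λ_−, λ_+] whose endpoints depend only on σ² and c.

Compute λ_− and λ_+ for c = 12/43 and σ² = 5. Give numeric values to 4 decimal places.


c = 12/43 = 0.279070; √c = 0.528271.
λ_− = σ² (1 − √c)² = 5 · (1 − 0.528271)² = 5 · (0.471729)² = 1.112643.
λ_+ = σ² (1 + √c)² = 5 · (1 + 0.528271)² = 5 · (1.528271)² = 11.678054.

Rounded to 4 decimal places: λ_− ≈ 1.1126, λ_+ ≈ 11.6781.


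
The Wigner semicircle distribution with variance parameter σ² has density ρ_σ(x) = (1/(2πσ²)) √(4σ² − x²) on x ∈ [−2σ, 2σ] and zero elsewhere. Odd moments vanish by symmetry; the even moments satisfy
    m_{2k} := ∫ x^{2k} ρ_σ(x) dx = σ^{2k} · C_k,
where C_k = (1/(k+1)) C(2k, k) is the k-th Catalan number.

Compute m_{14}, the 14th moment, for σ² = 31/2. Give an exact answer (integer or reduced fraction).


By the scaled semicircle moment identity, m_{2k} = σ^{2k} · C_k with k = 7.
C_7 = (1/(k+1)) · C(2k, k) = (1/8) · C(14, 7) = (1/8) · 3432 = 429.
σ^{2k} = (σ²)^k = (31/2)^7 = 27512614111/128.

Therefore m_{14} = σ^{14} · C_7 = (27512614111/128) · 429 = 11802911453619/128.


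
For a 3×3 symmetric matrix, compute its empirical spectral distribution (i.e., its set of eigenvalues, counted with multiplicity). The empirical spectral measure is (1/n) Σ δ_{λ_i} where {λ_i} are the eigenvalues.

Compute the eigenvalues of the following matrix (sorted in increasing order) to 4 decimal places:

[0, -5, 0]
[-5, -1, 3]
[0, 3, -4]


Since M is real symmetric, all three eigenvalues are real; they are the roots of det(λI − M) = λ³ − (tr M) λ² + s λ − det M, where s is the sum of the principal 2×2 minors.
tr M = 0 + (-1) + (-4) = -5.
s = (0·(-1) − (-5)²) + (0·(-4) − 0²) + ((-1)·(-4) − 3²) = -25 + 0 + (-5) = -30.
det M (expand along row 1) = 0·(-5) − (-5)·20 + 0·(-15) = 100.
Characteristic polynomial: λ³ + 5λ² − 30λ − 100 = 0.
Substitute λ = y + (tr M)/3 = y − 1.666667 to remove the quadratic term: y³ + p·y + q = 0 with p = s − (tr M)²/3 = -38.333333 and q = −2(tr M)³/27 + (tr M)·s/3 − det M = -40.740741.
Three real roots ⇒ use the trigonometric (Viète) form: r = 2√(−p/3) = 7.149204, φ = arccos(3q/(p·r)) = arccos(0.445981) = 1.108527 rad.
y_k = r·cos(φ/3 − 2πk/3) for k = 0, 1, 2 gives y = 6.666667, -1.097265, -5.569401.
λ_k = y_k − 1.666667 gives λ = 5.0000, -2.7639, -7.2361 (check: the sum is -5.0000 = tr M).

Eigenvalues sorted in increasing order: [-7.2361, -2.7639, 5.0000].


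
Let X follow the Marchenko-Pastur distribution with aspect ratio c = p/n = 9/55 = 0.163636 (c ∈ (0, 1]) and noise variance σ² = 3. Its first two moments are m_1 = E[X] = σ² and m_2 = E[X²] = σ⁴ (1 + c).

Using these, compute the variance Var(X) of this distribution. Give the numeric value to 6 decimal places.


m_1 = E[X] = σ² = 3, so m_1² = 9.
m_2 = E[X²] = σ⁴ (1 + c) = 9 · (1 + 0.163636) = 9 · 1.163636 = 10.472727.
(Note m_2 − m_1² simplifies to c · σ⁴ = 0.163636 · 9.)

Var(X) = m_2 − m_1² = 10.472727 − 9 = 1.472727.


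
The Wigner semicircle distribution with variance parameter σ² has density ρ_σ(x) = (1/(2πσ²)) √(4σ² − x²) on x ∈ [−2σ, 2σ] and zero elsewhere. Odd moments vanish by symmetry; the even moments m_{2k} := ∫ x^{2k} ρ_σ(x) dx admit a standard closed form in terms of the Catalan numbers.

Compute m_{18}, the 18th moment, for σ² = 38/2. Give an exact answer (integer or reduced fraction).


By the scaled semicircle moment identity, m_{2k} = σ^{2k} · C_k with k = 9.
C_9 = (1/(k+1)) · C(2k, k) = (1/10) · C(18, 9) = (1/10) · 48620 = 4862.
σ^{2k} = (σ²)^k = (38/2)^9 = 322687697779.

Therefore m_{18} = σ^{18} · C_9 = 322687697779 · 4862 = 1568907586601498.


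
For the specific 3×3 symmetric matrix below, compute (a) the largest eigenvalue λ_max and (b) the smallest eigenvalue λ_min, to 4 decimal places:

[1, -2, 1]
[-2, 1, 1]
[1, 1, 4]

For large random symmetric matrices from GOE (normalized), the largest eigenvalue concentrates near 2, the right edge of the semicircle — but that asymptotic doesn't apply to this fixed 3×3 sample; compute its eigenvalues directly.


Since M is real symmetric, all three eigenvalues are real; they are the roots of det(λI − M) = λ³ − (tr M) λ² + s λ − det M, where s is the sum of the principal 2×2 minors.
tr M = 1 + 1 + 4 = 6.
s = (1·1 − (-2)²) + (1·4 − 1²) + (1·4 − 1²) = -3 + 3 + 3 = 3.
det M (expand along row 1) = 1·3 − (-2)·(-9) + 1·(-3) = -18.
Characteristic polynomial: λ³ − 6λ² + 3λ + 18 = 0.
Substitute λ = y + (tr M)/3 = y + 2.000000 to remove the quadratic term: y³ + p·y + q = 0 with p = s − (tr M)²/3 = -9.000000 and q = −2(tr M)³/27 + (tr M)·s/3 − det M = 8.000000.
Three real roots ⇒ use the trigonometric (Viète) form: r = 2√(−p/3) = 3.464102, φ = arccos(3q/(p·r)) = arccos(-0.769800) = 2.449325 rad.
y_k = r·cos(φ/3 − 2πk/3) for k = 0, 1, 2 gives y = 2.372281, 1.000000, -3.372281.
λ_k = y_k + 2.000000 gives λ = 4.3723, 3.0000, -1.3723 (check: the sum is 6.0000 = tr M).

Hence λ_max = 4.3723 and λ_min = -1.3723.


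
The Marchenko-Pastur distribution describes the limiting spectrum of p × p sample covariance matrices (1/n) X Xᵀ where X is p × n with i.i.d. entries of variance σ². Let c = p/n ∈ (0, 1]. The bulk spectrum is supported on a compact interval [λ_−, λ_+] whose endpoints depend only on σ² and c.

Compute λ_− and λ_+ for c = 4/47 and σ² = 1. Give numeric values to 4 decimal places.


c = 4/47 = 0.085106; √c = 0.291730.
λ_− = σ² (1 − √c)² = 1 · (1 − 0.291730)² = 1 · (0.708270)² = 0.501646.
λ_+ = σ² (1 + √c)² = 1 · (1 + 0.291730)² = 1 · (1.291730)² = 1.668566.

Rounded to 4 decimal places: λ_− ≈ 0.5016, λ_+ ≈ 1.6686.


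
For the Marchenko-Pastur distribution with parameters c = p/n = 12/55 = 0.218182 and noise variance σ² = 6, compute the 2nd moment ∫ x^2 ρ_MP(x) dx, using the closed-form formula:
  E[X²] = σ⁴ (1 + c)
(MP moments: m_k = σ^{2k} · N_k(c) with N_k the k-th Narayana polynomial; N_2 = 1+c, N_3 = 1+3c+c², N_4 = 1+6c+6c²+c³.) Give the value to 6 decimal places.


E[X²] = σ⁴ (1 + c) (second MP moment). With σ² = 6 (so σ⁴ = 36) and c = 12/55 = 0.218182: E[X²] = 36 · (1 + 0.218182) = 36 · 1.218182.

So E[X^2] = 43.854545.


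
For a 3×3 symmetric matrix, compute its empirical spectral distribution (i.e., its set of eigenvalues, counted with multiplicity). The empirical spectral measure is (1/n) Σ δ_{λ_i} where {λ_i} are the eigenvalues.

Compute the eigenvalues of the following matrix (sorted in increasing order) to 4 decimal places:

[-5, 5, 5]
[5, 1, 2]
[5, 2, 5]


Since M is real symmetric, all three eigenvalues are real; they are the roots of det(λI − M) = λ³ − (tr M) λ² + s λ − det M, where s is the sum of the principal 2×2 minors.
tr M = -5 + 1 + 5 = 1.
s = ((-5)·1 − 5²) + ((-5)·5 − 5²) + (1·5 − 2²) = -30 + (-50) + 1 = -79.
det M (expand along row 1) = (-5)·1 − 5·15 + 5·5 = -55.
Characteristic polynomial: λ³ − λ² − 79λ + 55 = 0.
Substitute λ = y + (tr M)/3 = y + 0.333333 to remove the quadratic term: y³ + p·y + q = 0 with p = s − (tr M)²/3 = -79.333333 and q = −2(tr M)³/27 + (tr M)·s/3 − det M = 28.592593.
Three real roots ⇒ use the trigonometric (Viète) form: r = 2√(−p/3) = 10.284832, φ = arccos(3q/(p·r)) = arccos(-0.105129) = 1.676120 rad.
y_k = r·cos(φ/3 − 2πk/3) for k = 0, 1, 2 gives y = 8.720936, 0.361004, -9.081939.
λ_k = y_k + 0.333333 gives λ = 9.0543, 0.6943, -8.7486 (check: the sum is 1.0000 = tr M).

Eigenvalues sorted in increasing order: [-8.7486, 0.6943, 9.0543].


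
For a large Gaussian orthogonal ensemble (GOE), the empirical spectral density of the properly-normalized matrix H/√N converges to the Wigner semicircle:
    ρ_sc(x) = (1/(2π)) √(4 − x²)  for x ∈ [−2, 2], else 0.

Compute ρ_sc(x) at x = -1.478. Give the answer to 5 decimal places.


ρ_sc(x) = (1/(2π)) √(4 − x²). With x = -1.478:
  4 − x² = 4 − (-1.478)² = 4 − 2.184484 = 1.815516.
  √(4 − x²) = 1.347411.
  1/(2π) = 0.159155.
  ρ_sc(-1.478) = 0.159155 · 1.347411 = 0.214447.

Rounded to 5 decimal places: ρ_sc(-1.478) ≈ 0.21445.


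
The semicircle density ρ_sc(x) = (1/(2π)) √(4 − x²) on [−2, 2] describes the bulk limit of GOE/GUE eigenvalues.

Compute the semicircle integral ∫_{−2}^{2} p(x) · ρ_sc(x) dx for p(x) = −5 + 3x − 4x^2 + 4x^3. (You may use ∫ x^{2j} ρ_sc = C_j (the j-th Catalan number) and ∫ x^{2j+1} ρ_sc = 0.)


Write p(x) = Σ a_i x^i, split into monomials and integrate each against ρ_sc separately.
Using ∫ x^{2j} ρ_sc = C_j = (1/(j+1)) C(2j, j) (Catalan numbers) and ∫ x^{2j+1} ρ_sc = 0 (odd monomials vanish by symmetry):
  i = 0 (even): a_0 · C_{0} = -5 · 1 = -5
  i = 1 (odd): ∫ x^1 ρ_sc = 0 (vanishes)
  i = 2 (even): a_2 · C_{1} = -4 · 1 = -4
  i = 3 (odd): ∫ x^3 ρ_sc = 0 (vanishes)

Summing the contributions: ∫_{−2}^{2} p(x) ρ_sc(x) dx = (-5) + (-4) = -9.


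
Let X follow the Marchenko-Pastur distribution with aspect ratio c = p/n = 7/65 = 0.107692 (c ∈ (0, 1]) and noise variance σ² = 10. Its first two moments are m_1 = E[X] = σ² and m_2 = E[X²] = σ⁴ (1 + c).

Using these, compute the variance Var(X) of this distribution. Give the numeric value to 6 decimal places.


m_1 = E[X] = σ² = 10, so m_1² = 100.
m_2 = E[X²] = σ⁴ (1 + c) = 100 · (1 + 0.107692) = 100 · 1.107692 = 110.769231.
(Note m_2 − m_1² simplifies to c · σ⁴ = 0.107692 · 100.)

Var(X) = m_2 − m_1² = 110.769231 − 100 = 10.769231.


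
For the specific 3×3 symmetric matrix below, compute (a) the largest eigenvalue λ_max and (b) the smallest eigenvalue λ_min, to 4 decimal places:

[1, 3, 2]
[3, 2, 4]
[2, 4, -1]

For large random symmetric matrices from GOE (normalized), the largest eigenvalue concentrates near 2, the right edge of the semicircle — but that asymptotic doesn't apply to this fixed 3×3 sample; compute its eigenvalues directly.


Since M is real symmetric, all three eigenvalues are real; they are the roots of det(λI − M) = λ³ − (tr M) λ² + s λ − det M, where s is the sum of the principal 2×2 minors.
tr M = 1 + 2 + (-1) = 2.
s = (1·2 − 3²) + (1·(-1) − 2²) + (2·(-1) − 4²) = -7 + (-5) + (-18) = -30.
det M (expand along row 1) = 1·(-18) − 3·(-11) + 2·8 = 31.
Characteristic polynomial: λ³ − 2λ² − 30λ − 31 = 0.
Substitute λ = y + (tr M)/3 = y + 0.666667 to remove the quadratic term: y³ + p·y + q = 0 with p = s − (tr M)²/3 = -31.333333 and q = −2(tr M)³/27 + (tr M)·s/3 − det M = -51.592593.
Three real roots ⇒ use the trigonometric (Viète) form: r = 2√(−p/3) = 6.463573, φ = arccos(3q/(p·r)) = arccos(0.764239) = 0.700935 rad.
y_k = r·cos(φ/3 − 2πk/3) for k = 0, 1, 2 gives y = 6.287951, -1.847986, -4.439965.
λ_k = y_k + 0.666667 gives λ = 6.9546, -1.1813, -3.7733 (check: the sum is 2.0000 = tr M).

Hence λ_max = 6.9546 and λ_min = -3.7733.


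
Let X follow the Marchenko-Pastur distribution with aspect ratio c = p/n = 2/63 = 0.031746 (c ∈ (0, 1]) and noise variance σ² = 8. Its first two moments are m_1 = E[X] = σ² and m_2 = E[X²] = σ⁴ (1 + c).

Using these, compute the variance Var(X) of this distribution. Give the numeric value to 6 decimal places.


m_1 = E[X] = σ² = 8, so m_1² = 64.
m_2 = E[X²] = σ⁴ (1 + c) = 64 · (1 + 0.031746) = 64 · 1.031746 = 66.031746.
(Note m_2 − m_1² simplifies to c · σ⁴ = 0.031746 · 64.)

Var(X) = m_2 − m_1² = 66.031746 − 64 = 2.031746.


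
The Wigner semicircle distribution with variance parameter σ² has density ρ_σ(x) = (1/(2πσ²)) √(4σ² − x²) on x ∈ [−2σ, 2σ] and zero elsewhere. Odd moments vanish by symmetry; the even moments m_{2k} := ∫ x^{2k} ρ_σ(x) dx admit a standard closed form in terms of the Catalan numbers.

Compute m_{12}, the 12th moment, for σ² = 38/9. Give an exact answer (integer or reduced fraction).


By the scaled semicircle moment identity, m_{2k} = σ^{2k} · C_k with k = 6.
C_6 = (1/(k+1)) · C(2k, k) = (1/7) · C(12, 6) = (1/7) · 924 = 132.
σ^{2k} = (σ²)^k = (38/9)^6 = 3010936384/531441.

Therefore m_{12} = σ^{12} · C_6 = (3010936384/531441) · 132 = 132481200896/177147.


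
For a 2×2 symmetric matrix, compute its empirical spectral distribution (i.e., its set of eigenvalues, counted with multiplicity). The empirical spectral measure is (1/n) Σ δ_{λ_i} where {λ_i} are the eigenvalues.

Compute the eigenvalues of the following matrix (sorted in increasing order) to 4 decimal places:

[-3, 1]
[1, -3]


Since M is real symmetric, both eigenvalues are real; they are the roots of det(λI − M) = λ² − (tr M) λ + det M.
tr M = -3 + (-3) = -6.
det M = (-3)·(-3) − 1² = 9 − 1 = 8.
Characteristic polynomial: λ² + 6λ + 8 = 0.
Discriminant Δ = (tr M)² − 4·det M = 36 − 32 = 4; √Δ = 2.000000.
λ = (tr M ± √Δ)/2 = (-6 ± 2.000000)/2, giving (tr M − √Δ)/2 = -4.0000 and (tr M + √Δ)/2 = -2.0000.

Eigenvalues sorted in increasing order: [-4.0000, -2.0000].


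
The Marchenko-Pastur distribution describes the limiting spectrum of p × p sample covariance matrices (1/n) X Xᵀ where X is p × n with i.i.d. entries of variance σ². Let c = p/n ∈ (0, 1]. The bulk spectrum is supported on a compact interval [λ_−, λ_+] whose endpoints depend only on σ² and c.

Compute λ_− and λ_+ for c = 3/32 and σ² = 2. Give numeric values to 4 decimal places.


c = 3/32 = 0.093750; √c = 0.306186.
λ_− = σ² (1 − √c)² = 2 · (1 − 0.306186)² = 2 · (0.693814)² = 0.962755.
λ_+ = σ² (1 + √c)² = 2 · (1 + 0.306186)² = 2 · (1.306186)² = 3.412245.

Rounded to 4 decimal places: λ_− ≈ 0.9628, λ_+ ≈ 3.4122.


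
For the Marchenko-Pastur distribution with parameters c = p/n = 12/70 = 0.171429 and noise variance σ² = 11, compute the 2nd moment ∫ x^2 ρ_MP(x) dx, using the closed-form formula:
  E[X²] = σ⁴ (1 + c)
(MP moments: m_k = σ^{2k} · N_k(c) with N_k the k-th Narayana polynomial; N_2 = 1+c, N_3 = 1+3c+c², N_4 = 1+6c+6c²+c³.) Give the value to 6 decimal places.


E[X²] = σ⁴ (1 + c) (second MP moment). With σ² = 11 (so σ⁴ = 121) and c = 12/70 = 0.171429: E[X²] = 121 · (1 + 0.171429) = 121 · 1.171429.

So E[X^2] = 141.742857.


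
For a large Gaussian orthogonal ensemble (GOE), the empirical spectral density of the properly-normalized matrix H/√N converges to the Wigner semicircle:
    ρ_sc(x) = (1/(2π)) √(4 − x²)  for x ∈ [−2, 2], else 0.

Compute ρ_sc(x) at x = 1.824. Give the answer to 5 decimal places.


ρ_sc(x) = (1/(2π)) √(4 − x²). With x = 1.824:
  4 − x² = 4 − (1.824)² = 4 − 3.326976 = 0.673024.
  √(4 − x²) = 0.820380.
  1/(2π) = 0.159155.
  ρ_sc(1.824) = 0.159155 · 0.820380 = 0.130568.

Rounded to 5 decimal places: ρ_sc(1.824) ≈ 0.13057.


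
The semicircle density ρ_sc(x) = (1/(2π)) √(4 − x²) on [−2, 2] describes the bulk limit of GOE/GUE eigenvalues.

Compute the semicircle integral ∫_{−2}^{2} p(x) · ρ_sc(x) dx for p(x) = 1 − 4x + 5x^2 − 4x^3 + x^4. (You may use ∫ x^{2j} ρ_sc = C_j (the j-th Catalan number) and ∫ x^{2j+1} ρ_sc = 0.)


Write p(x) = Σ a_i x^i, split into monomials and integrate each against ρ_sc separately.
Using ∫ x^{2j} ρ_sc = C_j = (1/(j+1)) C(2j, j) (Catalan numbers) and ∫ x^{2j+1} ρ_sc = 0 (odd monomials vanish by symmetry):
  i = 0 (even): a_0 · C_{0} = 1 · 1 = 1
  i = 1 (odd): ∫ x^1 ρ_sc = 0 (vanishes)
  i = 2 (even): a_2 · C_{1} = 5 · 1 = 5
  i = 3 (odd): ∫ x^3 ρ_sc = 0 (vanishes)
  i = 4 (even): a_4 · C_{2} = 1 · 2 = 2

Summing the contributions: ∫_{−2}^{2} p(x) ρ_sc(x) dx = 1 + 5 + 2 = 8.


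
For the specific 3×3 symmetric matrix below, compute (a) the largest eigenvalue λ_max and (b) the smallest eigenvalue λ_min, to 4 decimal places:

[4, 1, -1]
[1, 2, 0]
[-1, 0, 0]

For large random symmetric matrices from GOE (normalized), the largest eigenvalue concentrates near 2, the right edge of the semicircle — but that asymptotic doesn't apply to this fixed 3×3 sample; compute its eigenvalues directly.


Since M is real symmetric, all three eigenvalues are real; they are the roots of det(λI − M) = λ³ − (tr M) λ² + s λ − det M, where s is the sum of the principal 2×2 minors.
tr M = 4 + 2 + 0 = 6.
s = (4·2 − 1²) + (4·0 − (-1)²) + (2·0 − 0²) = 7 + (-1) + 0 = 6.
det M (expand along row 1) = 4·0 − 1·0 + (-1)·2 = -2.
Characteristic polynomial: λ³ − 6λ² + 6λ + 2 = 0.
Substitute λ = y + (tr M)/3 = y + 2.000000 to remove the quadratic term: y³ + p·y + q = 0 with p = s − (tr M)²/3 = -6.000000 and q = −2(tr M)³/27 + (tr M)·s/3 − det M = -2.000000.
Three real roots ⇒ use the trigonometric (Viète) form: r = 2√(−p/3) = 2.828427, φ = arccos(3q/(p·r)) = arccos(0.353553) = 1.209429 rad.
y_k = r·cos(φ/3 − 2πk/3) for k = 0, 1, 2 gives y = 2.601679, -0.339877, -2.261802.
λ_k = y_k + 2.000000 gives λ = 4.6017, 1.6601, -0.2618 (check: the sum is 6.0000 = tr M).

Hence λ_max = 4.6017 and λ_min = -0.2618.


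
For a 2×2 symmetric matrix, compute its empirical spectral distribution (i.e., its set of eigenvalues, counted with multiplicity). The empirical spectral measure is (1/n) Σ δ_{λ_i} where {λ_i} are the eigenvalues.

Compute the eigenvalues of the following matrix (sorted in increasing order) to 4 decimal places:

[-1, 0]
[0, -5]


Since M is real symmetric, both eigenvalues are real; they are the roots of det(λI − M) = λ² − (tr M) λ + det M.
tr M = -1 + (-5) = -6.
det M = (-1)·(-5) − 0² = 5 − 0 = 5.
Characteristic polynomial: λ² + 6λ + 5 = 0.
Discriminant Δ = (tr M)² − 4·det M = 36 − 20 = 16; √Δ = 4.000000.
λ = (tr M ± √Δ)/2 = (-6 ± 4.000000)/2, giving (tr M − √Δ)/2 = -5.0000 and (tr M + √Δ)/2 = -1.0000.

Eigenvalues sorted in increasing order: [-5.0000, -1.0000].


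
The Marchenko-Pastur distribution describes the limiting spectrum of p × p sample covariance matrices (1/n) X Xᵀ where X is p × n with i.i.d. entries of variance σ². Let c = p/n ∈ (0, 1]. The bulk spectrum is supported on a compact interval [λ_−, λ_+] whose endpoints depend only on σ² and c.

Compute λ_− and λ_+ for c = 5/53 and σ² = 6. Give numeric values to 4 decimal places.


c = 5/53 = 0.094340; √c = 0.307148.
λ_− = σ² (1 − √c)² = 6 · (1 − 0.307148)² = 6 · (0.692852)² = 2.880267.
λ_+ = σ² (1 + √c)² = 6 · (1 + 0.307148)² = 6 · (1.307148)² = 10.251808.

Rounded to 4 decimal places: λ_− ≈ 2.8803, λ_+ ≈ 10.2518.


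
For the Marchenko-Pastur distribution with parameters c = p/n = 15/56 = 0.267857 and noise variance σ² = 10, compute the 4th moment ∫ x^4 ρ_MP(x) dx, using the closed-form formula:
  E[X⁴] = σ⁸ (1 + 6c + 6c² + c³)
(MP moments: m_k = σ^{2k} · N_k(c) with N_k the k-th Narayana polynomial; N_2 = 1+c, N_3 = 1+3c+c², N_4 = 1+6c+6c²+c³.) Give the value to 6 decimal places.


E[X⁴] = σ⁸ (1 + 6c + 6c² + c³) (fourth MP moment). With σ² = 10 (so σ⁸ = 10000) and c = 15/56 = 0.267857: E[X⁴] = 10000 · (1 + 6·0.267857 + 6·(0.267857)² + (0.267857)³) = 10000 · 3.056846.

So E[X^4] = 30568.456177.


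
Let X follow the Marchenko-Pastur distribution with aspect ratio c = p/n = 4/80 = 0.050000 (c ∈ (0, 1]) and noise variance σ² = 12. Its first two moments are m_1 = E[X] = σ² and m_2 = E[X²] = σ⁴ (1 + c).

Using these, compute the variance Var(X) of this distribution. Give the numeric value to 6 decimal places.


m_1 = E[X] = σ² = 12, so m_1² = 144.
m_2 = E[X²] = σ⁴ (1 + c) = 144 · (1 + 0.050000) = 144 · 1.050000 = 151.200000.
(Note m_2 − m_1² simplifies to c · σ⁴ = 0.050000 · 144.)

Var(X) = m_2 − m_1² = 151.200000 − 144 = 7.200000.


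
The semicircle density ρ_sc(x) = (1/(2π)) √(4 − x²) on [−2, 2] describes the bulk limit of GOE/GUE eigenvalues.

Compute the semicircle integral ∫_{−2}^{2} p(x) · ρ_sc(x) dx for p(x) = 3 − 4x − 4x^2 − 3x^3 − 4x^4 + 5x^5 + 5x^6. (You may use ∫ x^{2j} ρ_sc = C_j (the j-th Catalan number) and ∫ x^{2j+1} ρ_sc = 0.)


Write p(x) = Σ a_i x^i, split into monomials and integrate each against ρ_sc separately.
Using ∫ x^{2j} ρ_sc = C_j = (1/(j+1)) C(2j, j) (Catalan numbers) and ∫ x^{2j+1} ρ_sc = 0 (odd monomials vanish by symmetry):
  i = 0 (even): a_0 · C_{0} = 3 · 1 = 3
  i = 1 (odd): ∫ x^1 ρ_sc = 0 (vanishes)
  i = 2 (even): a_2 · C_{1} = -4 · 1 = -4
  i = 3 (odd): ∫ x^3 ρ_sc = 0 (vanishes)
  i = 4 (even): a_4 · C_{2} = -4 · 2 = -8
  i = 5 (odd): ∫ x^5 ρ_sc = 0 (vanishes)
  i = 6 (even): a_6 · C_{3} = 5 · 5 = 25

Summing the contributions: ∫_{−2}^{2} p(x) ρ_sc(x) dx = 3 + (-4) + (-8) + 25 = 16.


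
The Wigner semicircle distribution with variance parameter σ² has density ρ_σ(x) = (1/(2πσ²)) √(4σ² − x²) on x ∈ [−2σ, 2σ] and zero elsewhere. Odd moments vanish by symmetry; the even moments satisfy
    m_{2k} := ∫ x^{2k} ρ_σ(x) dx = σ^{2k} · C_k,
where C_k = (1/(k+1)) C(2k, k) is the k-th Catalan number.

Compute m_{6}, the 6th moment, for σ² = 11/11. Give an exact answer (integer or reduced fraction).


By the scaled semicircle moment identity, m_{2k} = σ^{2k} · C_k with k = 3.
C_3 = (1/(k+1)) · C(2k, k) = (1/4) · C(6, 3) = (1/4) · 20 = 5.
σ^{2k} = (σ²)^k = (11/11)^3 = 1.

Therefore m_{6} = σ^{6} · C_3 = 1 · 5 = 5.
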